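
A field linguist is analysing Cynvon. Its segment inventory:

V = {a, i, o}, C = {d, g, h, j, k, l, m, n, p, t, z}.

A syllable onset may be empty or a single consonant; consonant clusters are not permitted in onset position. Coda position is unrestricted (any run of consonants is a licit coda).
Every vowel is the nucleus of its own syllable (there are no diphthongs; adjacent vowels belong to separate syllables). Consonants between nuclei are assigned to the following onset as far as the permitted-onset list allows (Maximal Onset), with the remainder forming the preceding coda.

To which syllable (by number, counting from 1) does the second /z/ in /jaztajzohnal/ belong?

3

Vowels present: a, a, o, a; each is a nucleus, giving 4 syllables.
Between /a/ (V1) and /a/ (V2): /zt/ splits as /z/ + /t/ (/t/ is the longest suffix that is a licit onset).
Between /a/ (V2) and /o/ (V3): /jz/; trying suffixes from longest down, /z/ is the first permitted one, so coda /j/ | onset /z/.
Between /o/ (V3) and /a/ (V4): cluster /hn/ — the longest permitted-onset suffix is /n/; onset = /n/, preceding coda = /h/.
Syllabification: jaz.taj.zoh.nal.
The second /z/ is in the onset of syllable 3 (/zoh/).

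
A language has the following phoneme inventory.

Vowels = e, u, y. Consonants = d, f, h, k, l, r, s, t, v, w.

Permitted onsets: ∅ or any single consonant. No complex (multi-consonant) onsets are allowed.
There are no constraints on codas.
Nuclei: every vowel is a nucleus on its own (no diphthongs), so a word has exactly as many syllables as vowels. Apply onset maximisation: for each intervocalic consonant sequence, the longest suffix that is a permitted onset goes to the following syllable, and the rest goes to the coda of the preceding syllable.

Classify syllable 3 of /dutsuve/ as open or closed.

open

Vowels present: u, u, e; each is a nucleus, giving 3 syllables.
/u…u/ gap (V1→V2): /ts/; trying suffixes from longest down, /s/ is the first permitted one, so coda /t/ | onset /s/.
/u…e/ gap (V2→V3): /v/ → onset of the next syllable (single consonants are always licit onsets).
Result: dut.su.ve.
Syllable 3 is /ve/; it ends in its nucleus with no coda, so it is open.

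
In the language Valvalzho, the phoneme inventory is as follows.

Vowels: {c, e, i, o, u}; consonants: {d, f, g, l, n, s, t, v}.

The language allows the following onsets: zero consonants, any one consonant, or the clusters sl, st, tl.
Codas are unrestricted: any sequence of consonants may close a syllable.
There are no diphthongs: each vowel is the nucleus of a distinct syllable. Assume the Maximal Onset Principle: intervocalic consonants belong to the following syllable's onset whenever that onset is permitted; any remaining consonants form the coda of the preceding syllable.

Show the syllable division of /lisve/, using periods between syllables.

lis.ve

Vowels present: i, e; each is a nucleus, giving 2 syllables.
/i…e/ gap (V1→V2): /sv/; trying suffixes from longest down, /v/ is the first permitted one, so coda /s/ | onset /v/.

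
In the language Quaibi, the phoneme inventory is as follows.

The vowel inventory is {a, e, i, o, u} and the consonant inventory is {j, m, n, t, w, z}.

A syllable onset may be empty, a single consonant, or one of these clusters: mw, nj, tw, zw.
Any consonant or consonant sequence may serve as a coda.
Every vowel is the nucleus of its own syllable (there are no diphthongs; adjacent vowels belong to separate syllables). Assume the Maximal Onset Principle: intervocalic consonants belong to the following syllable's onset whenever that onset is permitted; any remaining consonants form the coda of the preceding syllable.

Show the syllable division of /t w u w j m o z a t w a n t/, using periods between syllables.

twuwj.mo.za.twant

The vowels are u, o, a, a — 4 nuclei, so 4 syllables.
σ1/σ2 boundary: /wjm/ — longest licit onset from the right is /m/, leaving /wj/ as coda.
σ2/σ3 boundary: /z/ is a single consonant, so it becomes the next onset.
σ3/σ4 boundary: /tw/ — entire cluster is a permitted onset → onset /tw/, coda ∅.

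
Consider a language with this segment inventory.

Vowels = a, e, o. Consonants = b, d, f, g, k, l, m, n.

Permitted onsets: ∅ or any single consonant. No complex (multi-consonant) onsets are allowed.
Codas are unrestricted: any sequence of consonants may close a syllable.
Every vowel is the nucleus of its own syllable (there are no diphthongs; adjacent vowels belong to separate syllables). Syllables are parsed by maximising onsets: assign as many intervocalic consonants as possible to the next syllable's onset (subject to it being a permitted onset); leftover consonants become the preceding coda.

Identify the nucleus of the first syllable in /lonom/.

o

Nuclei (vowels): o, o → 2 syllables.
The first nucleus (vowel 1 from the left) is /o/.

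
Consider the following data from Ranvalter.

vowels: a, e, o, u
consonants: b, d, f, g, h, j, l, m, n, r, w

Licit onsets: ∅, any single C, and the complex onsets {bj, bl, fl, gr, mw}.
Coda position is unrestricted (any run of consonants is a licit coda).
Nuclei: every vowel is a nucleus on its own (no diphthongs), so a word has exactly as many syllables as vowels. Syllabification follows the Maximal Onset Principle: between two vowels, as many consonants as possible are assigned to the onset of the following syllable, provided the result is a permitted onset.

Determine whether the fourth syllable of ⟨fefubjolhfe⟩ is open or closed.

open

Vowels present: e, u, o, e; each is a nucleus, giving 4 syllables.
σ1/σ2 boundary: /f/ is a single consonant, so it becomes the next onset.
σ2/σ3 boundary: cluster /bj/ — /bj/ is itself a permitted onset, so the whole cluster goes right; preceding coda = ∅.
σ3/σ4 boundary: /lhf/ — longest licit onset from the right is /f/, leaving /lh/ as coda.
Syllabification: fe.fu.bjolh.fe.
Syllable 4 is /fe/; it ends in its nucleus with no coda, so it is open.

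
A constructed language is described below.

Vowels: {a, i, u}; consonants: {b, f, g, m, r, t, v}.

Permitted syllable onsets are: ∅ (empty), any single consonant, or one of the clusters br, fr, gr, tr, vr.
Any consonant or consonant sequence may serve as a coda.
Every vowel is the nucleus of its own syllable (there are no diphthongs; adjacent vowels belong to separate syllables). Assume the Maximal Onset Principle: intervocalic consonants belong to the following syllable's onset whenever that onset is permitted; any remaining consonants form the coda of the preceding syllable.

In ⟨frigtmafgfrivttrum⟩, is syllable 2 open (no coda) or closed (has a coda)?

The vowels are i, a, i, u — 4 nuclei, so 4 syllables.
V1 /i/ – V2 /a/: /gtm/; trying suffixes from longest down, /m/ is the first permitted one, so coda /gt/ | onset /m/.
V2 /a/ – V3 /i/: cluster /fgfr/ — the longest permitted-onset suffix is /fr/; onset = /fr/, preceding coda = /fg/.
V3 /i/ – V4 /u/: /vttr/; trying suffixes from longest down, /tr/ is the first permitted one, so coda /vt/ | onset /tr/.
Putting it together: frigt.mafg.frivt.trum.
Syllable 2 is /mafg/ with coda /fg/, so it is closed.

closed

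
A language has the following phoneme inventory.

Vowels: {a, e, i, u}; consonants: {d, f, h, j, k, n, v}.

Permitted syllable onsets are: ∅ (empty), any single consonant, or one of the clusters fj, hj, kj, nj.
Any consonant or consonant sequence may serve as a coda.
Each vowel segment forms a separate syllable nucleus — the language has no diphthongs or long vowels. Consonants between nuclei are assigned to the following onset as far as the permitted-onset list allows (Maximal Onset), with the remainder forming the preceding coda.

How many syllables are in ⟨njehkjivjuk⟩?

3

Vowels present: e, i, u; each is a nucleus, giving 3 syllables.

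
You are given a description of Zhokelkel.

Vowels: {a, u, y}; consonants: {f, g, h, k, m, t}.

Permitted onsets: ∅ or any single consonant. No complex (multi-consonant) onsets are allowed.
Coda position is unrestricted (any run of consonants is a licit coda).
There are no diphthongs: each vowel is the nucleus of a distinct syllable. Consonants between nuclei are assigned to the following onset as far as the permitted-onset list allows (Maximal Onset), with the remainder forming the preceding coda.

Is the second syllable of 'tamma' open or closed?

The vowels are a, a — 2 nuclei, so 2 syllables.
/a…a/ gap (V1→V2): /mm/; trying suffixes from longest down, /m/ is the first permitted one, so coda /m/ | onset /m/.
Result: tam.ma.
Syllable 2 is /ma/; it ends in its nucleus with no coda, so it is open.

open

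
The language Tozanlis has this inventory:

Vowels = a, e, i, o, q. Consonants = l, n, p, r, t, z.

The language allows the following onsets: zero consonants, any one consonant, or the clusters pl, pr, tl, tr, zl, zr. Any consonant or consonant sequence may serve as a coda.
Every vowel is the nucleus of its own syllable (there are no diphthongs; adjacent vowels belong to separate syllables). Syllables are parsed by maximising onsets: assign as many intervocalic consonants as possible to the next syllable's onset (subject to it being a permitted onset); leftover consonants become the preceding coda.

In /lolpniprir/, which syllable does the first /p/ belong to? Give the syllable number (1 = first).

Vowels present: o, i, i; each is a nucleus, giving 3 syllables.
Between /o/ (V1) and /i/ (V2): /lpn/; trying suffixes from longest down, /n/ is the first permitted one, so coda /lp/ | onset /n/.
Between /i/ (V2) and /i/ (V3): /pr/ is a licit onset in full, so it all attaches to the next syllable.
Result: lolp.ni.prir.
The first /p/ is in the coda of syllable 1 (/lolp/).

1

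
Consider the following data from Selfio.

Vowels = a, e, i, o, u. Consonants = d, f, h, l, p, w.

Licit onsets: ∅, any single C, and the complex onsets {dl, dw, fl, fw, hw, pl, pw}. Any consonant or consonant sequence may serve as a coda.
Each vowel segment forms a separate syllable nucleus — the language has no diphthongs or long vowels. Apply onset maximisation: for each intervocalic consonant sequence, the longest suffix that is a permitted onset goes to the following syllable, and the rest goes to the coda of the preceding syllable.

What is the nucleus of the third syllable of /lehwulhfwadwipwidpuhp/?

Vowels present: e, u, a, i, i, u; each is a nucleus, giving 6 syllables.
The third nucleus (vowel 3 from the left) is /a/.

a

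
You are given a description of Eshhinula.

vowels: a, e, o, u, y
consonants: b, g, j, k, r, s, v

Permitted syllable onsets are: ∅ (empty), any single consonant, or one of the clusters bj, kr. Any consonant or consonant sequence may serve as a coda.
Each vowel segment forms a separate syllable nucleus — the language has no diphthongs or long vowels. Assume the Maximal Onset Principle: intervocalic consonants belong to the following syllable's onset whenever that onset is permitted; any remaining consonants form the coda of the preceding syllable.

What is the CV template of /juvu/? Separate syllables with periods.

Vowels present: u, u; each is a nucleus, giving 2 syllables.
/u…u/ gap (V1→V2): /v/ → onset of the next syllable (single consonants are always licit onsets).
Putting it together: ju.vu.
Mapping each syllable to C/V: /ju/ → CV, /vu/ → CV.

CV.CV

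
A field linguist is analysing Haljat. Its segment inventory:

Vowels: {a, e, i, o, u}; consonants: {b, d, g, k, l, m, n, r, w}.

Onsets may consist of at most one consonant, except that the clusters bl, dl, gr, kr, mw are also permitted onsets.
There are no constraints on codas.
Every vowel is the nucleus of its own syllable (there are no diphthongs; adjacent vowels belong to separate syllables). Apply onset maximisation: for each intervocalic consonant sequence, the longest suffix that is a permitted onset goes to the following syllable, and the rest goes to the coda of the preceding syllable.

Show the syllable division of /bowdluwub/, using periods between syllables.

bow.dlu.wub

Nuclei (vowels): o, u, u → 3 syllables.
V1 /o/ – V2 /u/: /wdl/ — longest licit onset from the right is /dl/, leaving /w/ as coda.
V2 /u/ – V3 /u/: /w/ is a single consonant, so it becomes the next onset.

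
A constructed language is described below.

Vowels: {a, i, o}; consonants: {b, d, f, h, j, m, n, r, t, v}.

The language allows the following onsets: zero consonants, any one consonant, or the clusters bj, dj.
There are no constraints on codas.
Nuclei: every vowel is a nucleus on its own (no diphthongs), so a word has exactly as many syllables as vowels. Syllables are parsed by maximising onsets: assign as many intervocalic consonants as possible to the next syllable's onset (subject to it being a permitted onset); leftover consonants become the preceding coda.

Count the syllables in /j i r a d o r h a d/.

4

Nuclei (vowels): i, a, o, a → 4 syllables.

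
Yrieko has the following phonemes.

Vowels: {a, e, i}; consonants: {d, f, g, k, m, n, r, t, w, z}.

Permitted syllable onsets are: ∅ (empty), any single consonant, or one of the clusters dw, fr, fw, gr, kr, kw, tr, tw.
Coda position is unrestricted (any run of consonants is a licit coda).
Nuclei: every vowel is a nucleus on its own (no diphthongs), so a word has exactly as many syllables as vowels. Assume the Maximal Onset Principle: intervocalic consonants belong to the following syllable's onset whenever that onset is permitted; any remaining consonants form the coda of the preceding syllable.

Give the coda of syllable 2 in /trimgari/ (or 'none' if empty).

Nuclei (vowels): i, a, i → 3 syllables.
Between /i/ (V1) and /a/ (V2): /mg/ — longest licit onset from the right is /g/, leaving /m/ as coda.
Between /a/ (V2) and /i/ (V3): /r/ → onset of the next syllable (single consonants are always licit onsets).
So the parse is trim.ga.ri.
Syllable 2 is /ga/: onset /g/, nucleus /a/, coda ∅.

none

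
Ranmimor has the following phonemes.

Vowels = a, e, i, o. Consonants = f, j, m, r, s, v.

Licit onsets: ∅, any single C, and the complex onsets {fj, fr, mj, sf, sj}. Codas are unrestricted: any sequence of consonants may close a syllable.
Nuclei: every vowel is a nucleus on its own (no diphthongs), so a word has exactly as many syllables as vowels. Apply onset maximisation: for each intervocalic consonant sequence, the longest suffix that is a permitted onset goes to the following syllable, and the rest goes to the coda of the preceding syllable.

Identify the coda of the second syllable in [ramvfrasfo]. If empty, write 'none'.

Vowels present: a, a, o; each is a nucleus, giving 3 syllables.
Between /a/ (V1) and /a/ (V2): /mvfr/ — longest licit onset from the right is /fr/, leaving /mv/ as coda.
Between /a/ (V2) and /o/ (V3): cluster /sf/ — /sf/ is itself a permitted onset, so the whole cluster goes right; preceding coda = ∅.
Result: ramv.fra.sfo.
Syllable 2 is /fra/: onset /fr/, nucleus /a/, coda ∅.

none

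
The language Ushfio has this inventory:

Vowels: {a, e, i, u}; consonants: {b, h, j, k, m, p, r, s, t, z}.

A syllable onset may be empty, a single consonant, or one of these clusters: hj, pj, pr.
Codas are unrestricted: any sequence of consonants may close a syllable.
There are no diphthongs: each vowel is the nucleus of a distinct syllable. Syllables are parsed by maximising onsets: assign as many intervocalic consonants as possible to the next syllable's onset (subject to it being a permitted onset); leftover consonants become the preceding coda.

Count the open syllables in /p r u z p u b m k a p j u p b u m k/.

Vowels present: u, u, a, u, u; each is a nucleus, giving 5 syllables.
σ1/σ2 boundary: /zp/ splits as /z/ + /p/ (/p/ is the longest suffix that is a licit onset).
σ2/σ3 boundary: cluster /bmk/ — the longest permitted-onset suffix is /k/; onset = /k/, preceding coda = /bm/.
σ3/σ4 boundary: /pj/ — entire cluster is a permitted onset → onset /pj/, coda ∅.
σ4/σ5 boundary: /pb/ — longest licit onset from the right is /b/, leaving /p/ as coda.
Result: pruz.pubm.ka.pjup.bumk.
Classifying each syllable: /pruz/ (closed), /pubm/ (closed), /ka/ (open), /pjup/ (closed), /bumk/ (closed).
Open syllables: 1.

1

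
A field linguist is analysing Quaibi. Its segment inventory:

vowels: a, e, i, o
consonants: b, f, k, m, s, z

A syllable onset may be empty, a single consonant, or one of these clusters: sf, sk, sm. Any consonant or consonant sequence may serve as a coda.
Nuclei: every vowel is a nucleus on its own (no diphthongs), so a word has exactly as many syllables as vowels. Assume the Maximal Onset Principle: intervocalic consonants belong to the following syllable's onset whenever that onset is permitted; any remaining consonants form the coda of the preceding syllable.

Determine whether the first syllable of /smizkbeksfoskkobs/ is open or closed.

closed

Nuclei (vowels): i, e, o, o → 4 syllables.
V1 /i/ – V2 /e/: /zkb/ — longest licit onset from the right is /b/, leaving /zk/ as coda.
V2 /e/ – V3 /o/: /ksf/; trying suffixes from longest down, /sf/ is the first permitted one, so coda /k/ | onset /sf/.
V3 /o/ – V4 /o/: cluster /skk/ — the longest permitted-onset suffix is /k/; onset = /k/, preceding coda = /sk/.
Result: smizk.bek.sfosk.kobs.
Syllable 1 is /smizk/ with coda /zk/, so it is closed.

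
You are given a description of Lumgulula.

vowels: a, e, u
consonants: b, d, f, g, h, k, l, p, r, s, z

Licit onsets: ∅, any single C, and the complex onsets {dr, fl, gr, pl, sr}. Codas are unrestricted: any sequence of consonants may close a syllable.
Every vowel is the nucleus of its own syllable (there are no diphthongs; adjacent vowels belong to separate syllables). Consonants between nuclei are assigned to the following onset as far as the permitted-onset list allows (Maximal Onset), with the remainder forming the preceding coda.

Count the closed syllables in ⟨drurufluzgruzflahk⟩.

3

The vowels are u, u, u, u, a — 5 nuclei, so 5 syllables.
σ1/σ2 boundary: /r/ is a single consonant, so it becomes the next onset.
σ2/σ3 boundary: /fl/ — entire cluster is a permitted onset → onset /fl/, coda ∅.
σ3/σ4 boundary: /zgr/ — longest licit onset from the right is /gr/, leaving /z/ as coda.
σ4/σ5 boundary: /zfl/ splits as /z/ + /fl/ (/fl/ is the longest suffix that is a licit onset).
Putting it together: dru.ru.fluz.gruz.flahk.
Classifying each syllable: /dru/ (open), /ru/ (open), /fluz/ (closed), /gruz/ (closed), /flahk/ (closed).
Closed syllables: 3.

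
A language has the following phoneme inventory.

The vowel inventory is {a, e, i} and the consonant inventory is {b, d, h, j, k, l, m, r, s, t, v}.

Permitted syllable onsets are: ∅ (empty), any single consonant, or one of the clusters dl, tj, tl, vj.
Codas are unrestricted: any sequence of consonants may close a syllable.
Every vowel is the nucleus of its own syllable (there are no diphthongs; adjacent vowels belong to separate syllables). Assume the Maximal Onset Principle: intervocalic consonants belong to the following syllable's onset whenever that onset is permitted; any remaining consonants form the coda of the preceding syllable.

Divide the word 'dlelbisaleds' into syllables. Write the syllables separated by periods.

Nuclei (vowels): e, i, a, e → 4 syllables.
Between /e/ (V1) and /i/ (V2): /lb/; trying suffixes from longest down, /b/ is the first permitted one, so coda /l/ | onset /b/.
Between /i/ (V2) and /a/ (V3): /s/ → onset of the next syllable (single consonants are always licit onsets).
Between /a/ (V3) and /e/ (V4): /l/ → onset of the next syllable (single consonants are always licit onsets).

dlel.bi.sa.leds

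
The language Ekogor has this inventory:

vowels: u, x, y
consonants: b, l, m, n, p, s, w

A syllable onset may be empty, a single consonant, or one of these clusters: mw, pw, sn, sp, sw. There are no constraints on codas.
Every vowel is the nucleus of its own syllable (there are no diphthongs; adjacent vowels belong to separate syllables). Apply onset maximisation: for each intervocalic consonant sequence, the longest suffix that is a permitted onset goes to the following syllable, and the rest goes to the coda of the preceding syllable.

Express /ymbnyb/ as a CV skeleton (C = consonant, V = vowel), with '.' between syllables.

The vowels are y, y — 2 nuclei, so 2 syllables.
Between /y/ (V1) and /y/ (V2): /mbn/ — longest licit onset from the right is /n/, leaving /mb/ as coda.
So the parse is ymb.nyb.
Mapping each syllable to C/V: /ymb/ → VCC, /nyb/ → CVC.

VCC.CVC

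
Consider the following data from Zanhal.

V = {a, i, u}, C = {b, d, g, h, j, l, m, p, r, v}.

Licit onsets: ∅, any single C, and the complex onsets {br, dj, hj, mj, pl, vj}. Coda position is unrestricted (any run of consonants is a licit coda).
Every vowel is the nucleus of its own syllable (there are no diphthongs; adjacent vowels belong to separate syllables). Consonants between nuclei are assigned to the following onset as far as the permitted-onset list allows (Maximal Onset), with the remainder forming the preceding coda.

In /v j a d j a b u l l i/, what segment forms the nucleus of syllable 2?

The vowels are a, a, u, i — 4 nuclei, so 4 syllables.
The second nucleus (vowel 2 from the left) is /a/.

a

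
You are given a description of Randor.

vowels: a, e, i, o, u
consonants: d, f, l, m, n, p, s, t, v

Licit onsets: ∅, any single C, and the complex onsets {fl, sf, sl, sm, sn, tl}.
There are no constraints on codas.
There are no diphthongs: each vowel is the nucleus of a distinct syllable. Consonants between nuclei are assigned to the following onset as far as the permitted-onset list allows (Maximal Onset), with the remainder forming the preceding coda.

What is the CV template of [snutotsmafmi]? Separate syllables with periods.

Vowels present: u, o, a, i; each is a nucleus, giving 4 syllables.
V1 /u/ – V2 /o/: /t/ → onset of the next syllable (single consonants are always licit onsets).
V2 /o/ – V3 /a/: /tsm/; trying suffixes from longest down, /sm/ is the first permitted one, so coda /t/ | onset /sm/.
V3 /a/ – V4 /i/: /fm/ — longest licit onset from the right is /m/, leaving /f/ as coda.
Putting it together: snu.tot.smaf.mi.
Mapping each syllable to C/V: /snu/ → CCV, /tot/ → CVC, /smaf/ → CCVC, /mi/ → CV.

CCV.CVC.CCVC.CV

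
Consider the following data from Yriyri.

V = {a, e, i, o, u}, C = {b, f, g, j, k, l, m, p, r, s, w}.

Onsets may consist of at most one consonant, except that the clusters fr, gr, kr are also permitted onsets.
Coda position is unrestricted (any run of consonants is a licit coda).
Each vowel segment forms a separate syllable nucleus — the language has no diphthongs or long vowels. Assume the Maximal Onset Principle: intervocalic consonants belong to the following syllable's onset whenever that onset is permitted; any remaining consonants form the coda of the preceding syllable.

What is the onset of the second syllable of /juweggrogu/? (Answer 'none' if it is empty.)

w

The vowels are u, e, o, u — 4 nuclei, so 4 syllables.
/u…e/ gap (V1→V2): /w/ is a single consonant, so it becomes the next onset.
/e…o/ gap (V2→V3): /ggr/; trying suffixes from longest down, /gr/ is the first permitted one, so coda /g/ | onset /gr/.
/o…u/ gap (V3→V4): /g/ → onset of the next syllable (single consonants are always licit onsets).
Syllabification: ju.weg.gro.gu.
Syllable 2 is /weg/: onset /w/, nucleus /e/, coda /g/.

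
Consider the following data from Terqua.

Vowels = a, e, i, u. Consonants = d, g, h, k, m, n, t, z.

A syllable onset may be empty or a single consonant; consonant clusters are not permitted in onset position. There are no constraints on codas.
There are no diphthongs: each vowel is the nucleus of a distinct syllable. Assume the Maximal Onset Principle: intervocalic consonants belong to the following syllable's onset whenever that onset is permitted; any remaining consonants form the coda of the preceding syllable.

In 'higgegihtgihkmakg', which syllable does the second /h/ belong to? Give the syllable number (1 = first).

3

Nuclei (vowels): i, e, i, i, a → 5 syllables.
Between /i/ (V1) and /e/ (V2): cluster /gg/ — the longest permitted-onset suffix is /g/; onset = /g/, preceding coda = /g/.
Between /e/ (V2) and /i/ (V3): just /g/ — single C goes to the following onset.
Between /i/ (V3) and /i/ (V4): /htg/ — longest licit onset from the right is /g/, leaving /ht/ as coda.
Between /i/ (V4) and /a/ (V5): cluster /hkm/ — the longest permitted-onset suffix is /m/; onset = /m/, preceding coda = /hk/.
Result: hig.ge.giht.gihk.makg.
The second /h/ is in the coda of syllable 3 (/giht/).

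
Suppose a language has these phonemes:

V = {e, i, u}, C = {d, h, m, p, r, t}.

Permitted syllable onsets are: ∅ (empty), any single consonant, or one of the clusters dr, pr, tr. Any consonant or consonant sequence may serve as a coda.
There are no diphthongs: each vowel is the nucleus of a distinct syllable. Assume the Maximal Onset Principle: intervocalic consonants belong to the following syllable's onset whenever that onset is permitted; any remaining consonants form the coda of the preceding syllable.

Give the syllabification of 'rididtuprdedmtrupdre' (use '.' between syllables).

The vowels are i, i, u, e, u, e — 6 nuclei, so 6 syllables.
σ1/σ2 boundary: /d/ is a single consonant, so it becomes the next onset.
σ2/σ3 boundary: /dt/ splits as /d/ + /t/ (/t/ is the longest suffix that is a licit onset).
σ3/σ4 boundary: /prd/; trying suffixes from longest down, /d/ is the first permitted one, so coda /pr/ | onset /d/.
σ4/σ5 boundary: /dmtr/; trying suffixes from longest down, /tr/ is the first permitted one, so coda /dm/ | onset /tr/.
σ5/σ6 boundary: /pdr/ splits as /p/ + /dr/ (/dr/ is the longest suffix that is a licit onset).

ri.did.tupr.dedm.trup.dre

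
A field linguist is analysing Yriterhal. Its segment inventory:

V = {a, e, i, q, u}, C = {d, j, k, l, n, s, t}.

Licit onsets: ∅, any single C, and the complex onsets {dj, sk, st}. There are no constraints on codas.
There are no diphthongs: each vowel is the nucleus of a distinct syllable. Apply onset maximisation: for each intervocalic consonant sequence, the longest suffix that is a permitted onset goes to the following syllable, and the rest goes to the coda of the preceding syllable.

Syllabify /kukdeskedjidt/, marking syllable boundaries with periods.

Vowels present: u, e, e, i; each is a nucleus, giving 4 syllables.
Between /u/ (V1) and /e/ (V2): cluster /kd/ — the longest permitted-onset suffix is /d/; onset = /d/, preceding coda = /k/.
Between /e/ (V2) and /e/ (V3): /sk/ — entire cluster is a permitted onset → onset /sk/, coda ∅.
Between /e/ (V3) and /i/ (V4): /dj/ — entire cluster is a permitted onset → onset /dj/, coda ∅.

kuk.de.ske.djidt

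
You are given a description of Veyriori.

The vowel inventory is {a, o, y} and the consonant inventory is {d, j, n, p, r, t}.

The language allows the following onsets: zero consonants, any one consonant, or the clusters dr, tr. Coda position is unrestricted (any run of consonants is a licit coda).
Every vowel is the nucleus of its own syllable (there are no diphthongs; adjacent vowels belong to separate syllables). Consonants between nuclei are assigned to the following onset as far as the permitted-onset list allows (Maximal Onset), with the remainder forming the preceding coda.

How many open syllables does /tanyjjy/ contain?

2

Vowels present: a, y, y; each is a nucleus, giving 3 syllables.
V1 /a/ – V2 /y/: /n/ → onset of the next syllable (single consonants are always licit onsets).
V2 /y/ – V3 /y/: /jj/ splits as /j/ + /j/ (/j/ is the longest suffix that is a licit onset).
Result: ta.nyj.jy.
Classifying each syllable: /ta/ (open), /nyj/ (closed), /jy/ (open).
Open syllables: 2.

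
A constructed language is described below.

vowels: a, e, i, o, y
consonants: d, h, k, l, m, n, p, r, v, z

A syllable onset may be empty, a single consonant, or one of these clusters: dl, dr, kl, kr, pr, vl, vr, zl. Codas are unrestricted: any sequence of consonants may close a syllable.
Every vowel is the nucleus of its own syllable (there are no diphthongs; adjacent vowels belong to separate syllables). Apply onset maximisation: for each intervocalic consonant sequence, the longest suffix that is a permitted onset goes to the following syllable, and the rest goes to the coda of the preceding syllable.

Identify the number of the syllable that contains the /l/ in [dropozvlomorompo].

3

Nuclei (vowels): o, o, o, o, o, o → 6 syllables.
/o…o/ gap (V1→V2): /p/ is a single consonant, so it becomes the next onset.
/o…o/ gap (V2→V3): /zvl/ — longest licit onset from the right is /vl/, leaving /z/ as coda.
/o…o/ gap (V3→V4): /m/ → onset of the next syllable (single consonants are always licit onsets).
/o…o/ gap (V4→V5): /r/ → onset of the next syllable (single consonants are always licit onsets).
/o…o/ gap (V5→V6): /mp/; trying suffixes from longest down, /p/ is the first permitted one, so coda /m/ | onset /p/.
Syllabification: dro.poz.vlo.mo.rom.po.
The /l/ is in the onset of syllable 3 (/vlo/).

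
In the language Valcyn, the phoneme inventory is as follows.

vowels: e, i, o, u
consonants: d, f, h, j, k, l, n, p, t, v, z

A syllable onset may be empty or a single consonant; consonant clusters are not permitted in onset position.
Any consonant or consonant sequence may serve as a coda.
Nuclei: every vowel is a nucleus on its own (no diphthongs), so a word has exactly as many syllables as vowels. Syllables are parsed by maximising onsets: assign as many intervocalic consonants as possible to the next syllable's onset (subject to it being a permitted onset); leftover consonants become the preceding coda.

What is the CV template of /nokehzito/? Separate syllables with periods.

CV.CVC.CV.CV

Vowels present: o, e, i, o; each is a nucleus, giving 4 syllables.
Between /o/ (V1) and /e/ (V2): /k/ is a single consonant, so it becomes the next onset.
Between /e/ (V2) and /i/ (V3): /hz/ — longest licit onset from the right is /z/, leaving /h/ as coda.
Between /i/ (V3) and /o/ (V4): /t/ → onset of the next syllable (single consonants are always licit onsets).
So the parse is no.keh.zi.to.
Mapping each syllable to C/V: /no/ → CV, /keh/ → CVC, /zi/ → CV, /to/ → CV.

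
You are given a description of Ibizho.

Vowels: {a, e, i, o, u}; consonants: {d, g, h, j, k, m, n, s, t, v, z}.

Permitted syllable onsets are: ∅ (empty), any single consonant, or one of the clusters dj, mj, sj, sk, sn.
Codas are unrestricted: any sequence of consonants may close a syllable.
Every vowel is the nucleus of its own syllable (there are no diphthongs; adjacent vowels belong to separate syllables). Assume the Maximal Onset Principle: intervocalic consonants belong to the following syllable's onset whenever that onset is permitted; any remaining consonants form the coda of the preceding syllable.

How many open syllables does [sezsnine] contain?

Nuclei (vowels): e, i, e → 3 syllables.
V1 /e/ – V2 /i/: /zsn/ splits as /z/ + /sn/ (/sn/ is the longest suffix that is a licit onset).
V2 /i/ – V3 /e/: /n/ → onset of the next syllable (single consonants are always licit onsets).
Putting it together: sez.sni.ne.
Classifying each syllable: /sez/ (closed), /sni/ (open), /ne/ (open).
Open syllables: 2.

2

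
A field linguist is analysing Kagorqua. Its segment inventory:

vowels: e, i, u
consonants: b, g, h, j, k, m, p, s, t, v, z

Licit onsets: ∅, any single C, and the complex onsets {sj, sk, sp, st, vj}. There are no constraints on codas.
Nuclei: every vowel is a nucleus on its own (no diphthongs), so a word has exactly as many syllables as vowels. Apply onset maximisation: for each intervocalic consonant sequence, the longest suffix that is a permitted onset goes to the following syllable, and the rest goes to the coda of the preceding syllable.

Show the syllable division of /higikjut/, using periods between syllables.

Nuclei (vowels): i, i, u → 3 syllables.
σ1/σ2 boundary: just /g/ — single C goes to the following onset.
σ2/σ3 boundary: /kj/ — longest licit onset from the right is /j/, leaving /k/ as coda.

hi.gik.jut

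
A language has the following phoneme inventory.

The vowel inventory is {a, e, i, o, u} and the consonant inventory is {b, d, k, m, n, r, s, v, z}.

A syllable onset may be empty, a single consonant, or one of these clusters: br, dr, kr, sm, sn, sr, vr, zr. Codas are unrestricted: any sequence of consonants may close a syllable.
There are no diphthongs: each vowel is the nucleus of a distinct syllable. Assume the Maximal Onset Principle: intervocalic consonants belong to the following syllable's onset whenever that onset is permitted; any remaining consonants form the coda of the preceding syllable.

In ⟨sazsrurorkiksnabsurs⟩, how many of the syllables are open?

The vowels are a, u, o, i, a, u — 6 nuclei, so 6 syllables.
V1 /a/ – V2 /u/: /zsr/ splits as /z/ + /sr/ (/sr/ is the longest suffix that is a licit onset).
V2 /u/ – V3 /o/: /r/ → onset of the next syllable (single consonants are always licit onsets).
V3 /o/ – V4 /i/: cluster /rk/ — the longest permitted-onset suffix is /k/; onset = /k/, preceding coda = /r/.
V4 /i/ – V5 /a/: /ksn/; trying suffixes from longest down, /sn/ is the first permitted one, so coda /k/ | onset /sn/.
V5 /a/ – V6 /u/: /bs/; trying suffixes from longest down, /s/ is the first permitted one, so coda /b/ | onset /s/.
Putting it together: saz.sru.ror.kik.snab.surs.
Classifying each syllable: /saz/ (closed), /sru/ (open), /ror/ (closed), /kik/ (closed), /snab/ (closed), /surs/ (closed).
Open syllables: 1.

1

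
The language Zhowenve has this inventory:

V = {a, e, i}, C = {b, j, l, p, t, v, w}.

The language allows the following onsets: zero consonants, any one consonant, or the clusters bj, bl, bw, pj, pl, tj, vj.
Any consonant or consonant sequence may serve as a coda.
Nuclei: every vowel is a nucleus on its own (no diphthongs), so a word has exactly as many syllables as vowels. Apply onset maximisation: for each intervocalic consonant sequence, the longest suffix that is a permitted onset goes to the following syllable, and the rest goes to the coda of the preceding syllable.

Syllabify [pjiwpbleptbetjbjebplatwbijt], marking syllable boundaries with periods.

Vowels present: i, e, e, e, a, i; each is a nucleus, giving 6 syllables.
/i…e/ gap (V1→V2): cluster /wpbl/ — the longest permitted-onset suffix is /bl/; onset = /bl/, preceding coda = /wp/.
/e…e/ gap (V2→V3): /ptb/ splits as /pt/ + /b/ (/b/ is the longest suffix that is a licit onset).
/e…e/ gap (V3→V4): /tjbj/ — longest licit onset from the right is /bj/, leaving /tj/ as coda.
/e…a/ gap (V4→V5): /bpl/ — longest licit onset from the right is /pl/, leaving /b/ as coda.
/a…i/ gap (V5→V6): /twb/; trying suffixes from longest down, /b/ is the first permitted one, so coda /tw/ | onset /b/.

pjiwp.blept.betj.bjeb.platw.bijt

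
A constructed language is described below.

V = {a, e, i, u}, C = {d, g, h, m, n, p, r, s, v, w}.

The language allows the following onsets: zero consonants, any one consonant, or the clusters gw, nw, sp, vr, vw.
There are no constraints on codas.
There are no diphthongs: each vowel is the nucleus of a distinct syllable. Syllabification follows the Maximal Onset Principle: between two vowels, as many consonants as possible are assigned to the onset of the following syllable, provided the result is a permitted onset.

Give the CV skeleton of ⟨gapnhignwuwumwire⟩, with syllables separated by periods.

Vowels present: a, i, u, u, i, e; each is a nucleus, giving 6 syllables.
Between /a/ (V1) and /i/ (V2): /pnh/ — longest licit onset from the right is /h/, leaving /pn/ as coda.
Between /i/ (V2) and /u/ (V3): /gnw/ — longest licit onset from the right is /nw/, leaving /g/ as coda.
Between /u/ (V3) and /u/ (V4): /w/ → onset of the next syllable (single consonants are always licit onsets).
Between /u/ (V4) and /i/ (V5): /mw/ splits as /m/ + /w/ (/w/ is the longest suffix that is a licit onset).
Between /i/ (V5) and /e/ (V6): just /r/ — single C goes to the following onset.
Putting it together: gapn.hig.nwu.wum.wi.re.
Mapping each syllable to C/V: /gapn/ → CVCC, /hig/ → CVC, /nwu/ → CCV, /wum/ → CVC, /wi/ → CV, /re/ → CV.

CVCC.CVC.CCV.CVC.CV.CV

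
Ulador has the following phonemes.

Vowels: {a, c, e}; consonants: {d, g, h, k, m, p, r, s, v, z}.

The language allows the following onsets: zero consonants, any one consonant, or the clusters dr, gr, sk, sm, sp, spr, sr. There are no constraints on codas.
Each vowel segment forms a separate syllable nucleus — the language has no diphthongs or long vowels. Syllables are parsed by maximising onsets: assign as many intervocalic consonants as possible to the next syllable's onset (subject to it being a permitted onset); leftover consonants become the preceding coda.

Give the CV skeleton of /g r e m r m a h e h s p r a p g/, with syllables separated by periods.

Nuclei (vowels): e, a, e, a → 4 syllables.
σ1/σ2 boundary: /mrm/ splits as /mr/ + /m/ (/m/ is the longest suffix that is a licit onset).
σ2/σ3 boundary: /h/ → onset of the next syllable (single consonants are always licit onsets).
σ3/σ4 boundary: /hspr/; trying suffixes from longest down, /spr/ is the first permitted one, so coda /h/ | onset /spr/.
So the parse is gremr.ma.heh.sprapg.
Mapping each syllable to C/V: /gremr/ → CCVCC, /ma/ → CV, /heh/ → CVC, /sprapg/ → CCCVCC.

CCVCC.CV.CVC.CCCVCC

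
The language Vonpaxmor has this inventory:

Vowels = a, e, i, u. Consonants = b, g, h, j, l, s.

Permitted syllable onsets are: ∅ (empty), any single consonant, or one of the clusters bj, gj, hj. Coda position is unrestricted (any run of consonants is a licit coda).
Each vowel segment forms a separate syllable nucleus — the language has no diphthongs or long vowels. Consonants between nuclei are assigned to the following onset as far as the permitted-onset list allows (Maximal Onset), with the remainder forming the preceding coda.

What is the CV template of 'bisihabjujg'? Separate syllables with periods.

The vowels are i, i, a, u — 4 nuclei, so 4 syllables.
/i…i/ gap (V1→V2): /s/ is a single consonant, so it becomes the next onset.
/i…a/ gap (V2→V3): /h/ is a single consonant, so it becomes the next onset.
/a…u/ gap (V3→V4): /bj/ is a licit onset in full, so it all attaches to the next syllable.
Putting it together: bi.si.ha.bjujg.
Mapping each syllable to C/V: /bi/ → CV, /si/ → CV, /ha/ → CV, /bjujg/ → CCVCC.

CV.CV.CV.CCVCC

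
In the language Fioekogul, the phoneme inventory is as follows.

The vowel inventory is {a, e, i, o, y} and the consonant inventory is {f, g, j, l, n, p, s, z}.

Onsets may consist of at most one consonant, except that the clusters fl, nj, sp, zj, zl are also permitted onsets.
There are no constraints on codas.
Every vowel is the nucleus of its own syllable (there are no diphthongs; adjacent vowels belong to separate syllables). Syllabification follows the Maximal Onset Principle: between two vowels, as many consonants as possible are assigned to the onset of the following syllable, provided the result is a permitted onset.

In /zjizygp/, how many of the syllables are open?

The vowels are i, y — 2 nuclei, so 2 syllables.
/i…y/ gap (V1→V2): /z/ → onset of the next syllable (single consonants are always licit onsets).
Putting it together: zji.zygp.
Classifying each syllable: /zji/ (open), /zygp/ (closed).
Open syllables: 1.

1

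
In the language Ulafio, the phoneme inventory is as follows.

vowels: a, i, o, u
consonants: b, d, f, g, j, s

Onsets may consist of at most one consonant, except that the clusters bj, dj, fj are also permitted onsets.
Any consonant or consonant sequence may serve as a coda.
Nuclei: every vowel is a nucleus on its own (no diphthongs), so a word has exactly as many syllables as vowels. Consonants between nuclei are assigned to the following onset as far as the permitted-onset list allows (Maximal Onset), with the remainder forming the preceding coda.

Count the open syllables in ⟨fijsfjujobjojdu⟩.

3

Nuclei (vowels): i, u, o, o, u → 5 syllables.
V1 /i/ – V2 /u/: /jsfj/ — longest licit onset from the right is /fj/, leaving /js/ as coda.
V2 /u/ – V3 /o/: /j/ → onset of the next syllable (single consonants are always licit onsets).
V3 /o/ – V4 /o/: cluster /bj/ — /bj/ is itself a permitted onset, so the whole cluster goes right; preceding coda = ∅.
V4 /o/ – V5 /u/: /jd/ splits as /j/ + /d/ (/d/ is the longest suffix that is a licit onset).
Syllabification: fijs.fju.jo.bjoj.du.
Classifying each syllable: /fijs/ (closed), /fju/ (open), /jo/ (open), /bjoj/ (closed), /du/ (open).
Open syllables: 3.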